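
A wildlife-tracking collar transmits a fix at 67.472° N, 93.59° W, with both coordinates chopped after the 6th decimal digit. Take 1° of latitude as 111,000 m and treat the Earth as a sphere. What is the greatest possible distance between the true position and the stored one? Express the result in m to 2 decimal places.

0.12 m

Truncating at 6 decimal places can drop up to a full unit in the last place, so each coordinate may be off by as much as 1e-06°.
North–south component: 1e-06° × 111000 = 0.111 m.
East–west component at 67.472°: 1e-06° × 111000 × cos 67.472° ≈ 1e-06 × 42528 ≈ 0.042528 m.
Worst case both components are at the extreme and orthogonal: √(0.111² + 0.042528²) ≈ 0.118868 m.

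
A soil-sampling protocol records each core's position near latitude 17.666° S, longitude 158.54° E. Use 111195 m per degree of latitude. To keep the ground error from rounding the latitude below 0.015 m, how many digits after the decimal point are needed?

7 decimal places

One degree of latitude covers 111195 m.
With N decimal places the half-ulp bound is 0.5·10⁻ᴺ°, or 0.5·10⁻ᴺ × 111195 m on the ground.
Need 0.5 × 111195 × 10⁻ᴺ ≤ 0.015 → 10⁻ᴺ ≤ 2.698e-07, so N ≥ 6.57.
N = 6 would give 0.0556 m (too coarse); N = 7 gives 0.00556 m ≤ 0.015 m.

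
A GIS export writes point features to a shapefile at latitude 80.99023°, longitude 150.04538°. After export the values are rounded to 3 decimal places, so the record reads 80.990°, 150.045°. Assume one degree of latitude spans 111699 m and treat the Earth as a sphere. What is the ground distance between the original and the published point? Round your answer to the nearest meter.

Δlat = 80.99023 − 80.990 = +0.00023°; Δlon = 150.04538 − 150.045 = +0.00038°.
N–S: 0.00023° × 111699 m/° = 25.6908 m.
E–W at 80.99°: 0.00038° × 111699 × cos 80.99° = 0.00038 × 111699 × 0.1566 ≈ 6.64727 m.
Distance: √(25.6908² + 6.64727²) ≈ 26.5368 m.

27 meters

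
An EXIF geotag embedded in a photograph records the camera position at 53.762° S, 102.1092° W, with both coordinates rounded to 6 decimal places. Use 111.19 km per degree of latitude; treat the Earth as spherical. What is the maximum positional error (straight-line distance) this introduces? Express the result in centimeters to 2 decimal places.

6.46 centimeters

Rounding to 6 decimal places leaves each coordinate within ±5e-07° of the true value.
N–S: 5e-07° × 111190 m/° = 0.055595 m.
E–W at 53.762°: 5e-07° × 111190 × cos 53.762° = 5e-07 × 111190 × 0.5911 ≈ 0.0328645 m.
Worst case both components are at the extreme and orthogonal: √(0.055595² + 0.0328645²) ≈ 0.0645823 m.
That is 0.0645823 m = 6.4582 cm.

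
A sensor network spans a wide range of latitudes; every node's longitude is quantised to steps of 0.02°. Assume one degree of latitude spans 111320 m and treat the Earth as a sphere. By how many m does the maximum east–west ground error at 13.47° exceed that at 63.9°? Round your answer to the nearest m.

With a 0.02° grid the true value lies within half a step, ±0.02°/2 = ±0.01°, of the stored one.
Error at 13.47° = 0.01° × 111320 × cos 13.47° ≈ 1113.2 × 0.9725 = 1082.6 m.
Error at 63.9° = 0.01° × 111320 × cos 63.9° ≈ 1113.2 × 0.4399 = 489.74 m.
So the lower-latitude error exceeds the higher by 1082.6 − 489.74 = 592.84 m.

593 m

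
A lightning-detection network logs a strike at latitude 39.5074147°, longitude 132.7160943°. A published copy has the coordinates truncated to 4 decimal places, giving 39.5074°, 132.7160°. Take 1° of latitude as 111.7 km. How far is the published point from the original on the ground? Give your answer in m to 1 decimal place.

8.3 m

Δlat = 39.5074147 − 39.5074 = +0.0000147°; Δlon = 132.7160943 − 132.7160 = +0.0000943°.
North–south shift: 0.0000147 × 111700 = 1.64199 m.
E–W at 39.5074°: 0.0000943° × 111700 × cos 39.5074° = 0.0000943 × 111700 × 0.7715 ≈ 8.1269 m.
Distance: √(1.64199² + 8.1269²) ≈ 8.29111 m.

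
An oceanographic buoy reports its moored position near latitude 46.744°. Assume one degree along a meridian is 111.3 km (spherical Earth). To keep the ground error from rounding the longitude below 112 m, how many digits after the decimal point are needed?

3 decimal places

At 46.744° one degree of longitude covers 111300 × cos 46.744° ≈ 111300 × 0.6853 ≈ 76269.4 m.
Rounding to N decimal places gives at most 0.5 × 10⁻ᴺ degrees of error, i.e. 0.5 × 10⁻ᴺ × 76269.4 m.
Setting 38134.7 × 10⁻ᴺ ≤ 112 gives 10ᴺ ≥ 340.5, i.e. N ≥ 2.53.
N = 2 would give 381 m (too coarse); N = 3 gives 38.1 m ≤ 112 m.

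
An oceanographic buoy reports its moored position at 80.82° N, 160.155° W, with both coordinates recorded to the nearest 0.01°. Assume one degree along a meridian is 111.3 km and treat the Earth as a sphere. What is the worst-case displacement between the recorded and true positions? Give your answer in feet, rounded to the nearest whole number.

Rounding to 2 decimal places leaves each coordinate within ±0.005° of the true value.
North–south component: 0.005° × 111300 = 556.5 m.
Longitude error → 0.005 × 111300 × cos 80.82° = 0.005 × 111300 × 0.1595 ≈ 88.7821 m.
Combining orthogonally: (556.5² + 88.7821²)^½ ≈ 563.538 m.
Converting: 563.538 m × 3.2808 ft/m ≈ 1848.9 ft.

1849 feet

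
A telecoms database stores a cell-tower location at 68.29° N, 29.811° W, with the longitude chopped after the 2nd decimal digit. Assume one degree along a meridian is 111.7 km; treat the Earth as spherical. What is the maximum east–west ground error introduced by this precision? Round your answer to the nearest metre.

Truncating at 2 decimal places can drop up to a full unit in the last place, so the longitude may be off by as much as 0.01°.
Parallels shrink by cos φ, so at 68.29° a degree of longitude is 111700 × 0.3699 ≈ 41318.8 m.
Maximum E–W displacement: 0.01 × 41318.8 = 413.188 m.

413 metres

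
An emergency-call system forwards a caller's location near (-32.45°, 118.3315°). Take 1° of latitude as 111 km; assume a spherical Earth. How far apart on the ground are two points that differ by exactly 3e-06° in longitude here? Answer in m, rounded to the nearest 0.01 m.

One degree of longitude here spans 111000 × cos 32.45° = 111000 × 0.8439 ≈ 93668.5 m; 3e-06° of that is 0.281005 m.

0.28 m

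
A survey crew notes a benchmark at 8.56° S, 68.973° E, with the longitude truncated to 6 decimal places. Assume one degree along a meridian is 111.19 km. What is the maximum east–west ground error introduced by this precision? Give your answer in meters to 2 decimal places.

Truncating at 6 decimal places can drop up to a full unit in the last place, so the longitude may be off by as much as 1e-06°.
At latitude 8.56° a degree of longitude spans 111190 m × cos 8.56° = 111190 × 0.9889 ≈ 109951 m.
East–west error: 1e-06° × 109951 m/° ≈ 0.109951 m.

0.11 meters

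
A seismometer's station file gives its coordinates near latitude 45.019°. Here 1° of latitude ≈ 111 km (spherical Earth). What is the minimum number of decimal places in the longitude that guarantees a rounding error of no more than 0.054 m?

6

At 45.019° one degree of longitude covers 111000 × cos 45.019° ≈ 111000 × 0.7069 ≈ 78462.8 m.
Rounding to N decimal places gives at most 0.5 × 10⁻ᴺ degrees of error, i.e. 0.5 × 10⁻ᴺ × 78462.8 m.
Need 0.5 × 78462.8 × 10⁻ᴺ ≤ 0.054 → 10⁻ᴺ ≤ 1.376e-06, so N ≥ 5.86.
So 6 decimal places suffice (0.0392 m); 5 would allow up to 0.392 m.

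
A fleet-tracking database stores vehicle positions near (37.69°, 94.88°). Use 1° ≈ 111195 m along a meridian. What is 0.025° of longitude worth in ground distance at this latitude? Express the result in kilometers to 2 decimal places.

2.20 kilometers

One degree of longitude here spans 111195 × cos 37.69° = 111195 × 0.7913 ≈ 87992 m; 0.025° of that is 2199.8 m.
That is 2199.8 m = 2.1998 km.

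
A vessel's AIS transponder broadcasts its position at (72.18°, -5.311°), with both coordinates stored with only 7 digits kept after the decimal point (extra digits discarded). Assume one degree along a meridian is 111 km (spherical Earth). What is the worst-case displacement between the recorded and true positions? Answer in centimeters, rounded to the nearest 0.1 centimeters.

1.2 centimeters

Truncating at 7 decimal places can drop up to a full unit in the last place, so each coordinate may be off by as much as 1e-07°.
North–south component: 1e-07° × 111000 = 0.0111 m.
Longitude error → 1e-07 × 111000 × cos 72.18° = 1e-07 × 111000 × 0.3060 ≈ 0.00339691 m.
Worst case both components are at the extreme and orthogonal: √(0.0111² + 0.00339691²) ≈ 0.0116081 m.
That is 0.0116081 m = 1.1608 cm.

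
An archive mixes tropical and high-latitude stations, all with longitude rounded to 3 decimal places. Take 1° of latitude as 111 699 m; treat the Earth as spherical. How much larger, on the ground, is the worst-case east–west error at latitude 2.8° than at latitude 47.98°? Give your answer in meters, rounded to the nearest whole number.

Rounding to 3 decimal places leaves the longitude within ±0.0005° of the true value.
Error at 2.8° = 0.0005° × 111699 × cos 2.8° ≈ 55.849 × 0.9988 = 55.783 m.
At 47.98°: 0.0005° × 111699 × cos 47.98° = 0.0005 × 111699 × 0.6694 ≈ 37.385 m.
So the lower-latitude error exceeds the higher by 55.783 − 37.385 = 18.398 m.

18 meters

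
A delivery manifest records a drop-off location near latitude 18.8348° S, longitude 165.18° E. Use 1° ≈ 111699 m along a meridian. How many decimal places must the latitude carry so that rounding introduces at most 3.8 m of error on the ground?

One degree of latitude covers 111699 m.
Rounding to N decimal places gives at most 0.5 × 10⁻ᴺ degrees of error, i.e. 0.5 × 10⁻ᴺ × 111699 m.
Setting 55849.5 × 10⁻ᴺ ≤ 3.8 gives 10ᴺ ≥ 1.47e+04, i.e. N ≥ 4.17.
N = 4 would give 5.58 m (too coarse); N = 5 gives 0.558 m ≤ 3.8 m.

5 decimal places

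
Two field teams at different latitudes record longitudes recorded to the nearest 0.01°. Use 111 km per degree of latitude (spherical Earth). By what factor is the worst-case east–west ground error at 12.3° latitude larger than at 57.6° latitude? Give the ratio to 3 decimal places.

Rounding to 2 decimal places leaves the longitude within ±0.005° of the true value.
At 12.3°: 0.005° × 111000 × cos 12.3° = 0.005 × 111000 × 0.9770 ≈ 542.26 m.
At 57.6°: 0.005° × 111000 × cos 57.6° = 0.005 × 111000 × 0.5358 ≈ 297.38 m.
The ratio reduces to cos 12.3° / cos 57.6° = 0.9770/0.5358 ≈ 1.8234.

1.823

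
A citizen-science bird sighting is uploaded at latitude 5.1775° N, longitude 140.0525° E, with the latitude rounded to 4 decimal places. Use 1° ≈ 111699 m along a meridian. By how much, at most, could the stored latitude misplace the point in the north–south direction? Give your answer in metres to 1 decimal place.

Rounding to 4 decimal places leaves the latitude within ±5e-05° of the true value.
North–south distance: 5e-05° × 111699 m/° = 5.58495 m.

5.6 metres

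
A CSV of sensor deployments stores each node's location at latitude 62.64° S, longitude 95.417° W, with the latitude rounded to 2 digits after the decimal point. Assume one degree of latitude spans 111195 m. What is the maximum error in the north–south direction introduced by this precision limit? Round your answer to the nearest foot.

Rounding to 2 decimal places leaves the latitude within ±0.005° of the true value.
So the N–S error is at most 0.005 × 111195 = 555.975 m.
Converting: 555.975 m × 3.2808 ft/m ≈ 1824.1 ft.

1824 feet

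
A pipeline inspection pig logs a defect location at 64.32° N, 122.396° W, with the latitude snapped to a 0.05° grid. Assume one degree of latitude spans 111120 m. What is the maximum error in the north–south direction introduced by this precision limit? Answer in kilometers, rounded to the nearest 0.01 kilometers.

With a 0.05° grid the true value lies within half a step, ±0.05°/2 = ±0.025°, of the stored one.
North–south distance: 0.025° × 111120 m/° = 2778 m.
That is 2778 m = 2.778 km.

2.78 kilometers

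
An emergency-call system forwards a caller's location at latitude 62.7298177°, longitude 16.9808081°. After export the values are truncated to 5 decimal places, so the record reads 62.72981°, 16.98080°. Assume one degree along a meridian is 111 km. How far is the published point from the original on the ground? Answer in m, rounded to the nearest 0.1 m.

Δlat = 62.7298177 − 62.72981 = +0.0000077°; Δlon = 16.9808081 − 16.98080 = +0.0000081°.
N–S: 0.0000077° × 111000 m/° = 0.8547 m.
E–W at 62.7298°: 0.0000081° × 111000 × cos 62.7298° = 0.0000081 × 111000 × 0.4582 ≈ 0.411956 m.
Combined displacement = (0.8547² + 0.411956²)^½ ≈ 0.948799 m.

0.9 m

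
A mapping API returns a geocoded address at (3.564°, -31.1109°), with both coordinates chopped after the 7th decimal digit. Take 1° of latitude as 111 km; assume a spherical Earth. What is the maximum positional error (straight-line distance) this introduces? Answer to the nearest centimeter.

Truncating at 7 decimal places can drop up to a full unit in the last place, so each coordinate may be off by as much as 1e-07°.
N–S: 1e-07° × 111000 m/° = 0.0111 m.
Longitude error → 1e-07 × 111000 × cos 3.564° = 1e-07 × 111000 × 0.9981 ≈ 0.0110785 m.
Worst case both components are at the extreme and orthogonal: √(0.0111² + 0.0110785²) ≈ 0.0156826 m.
That is 0.0156826 m = 1.5683 cm.

2 centimeters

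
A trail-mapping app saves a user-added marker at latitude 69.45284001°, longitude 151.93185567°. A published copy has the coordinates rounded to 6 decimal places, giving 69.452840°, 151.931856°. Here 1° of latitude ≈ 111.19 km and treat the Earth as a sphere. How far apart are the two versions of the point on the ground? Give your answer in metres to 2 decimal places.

Δlat = 69.45284001 − 69.452840 = +0.00000001°; Δlon = 151.93185567 − 151.931856 = -0.00000033°.
North–south shift: 0.00000001 × 111190 = 0.0011119 m.
East–west at this latitude: -0.00000033° × 111190 × cos 69.4528° ≈ -0.00000033 × 39025.3 = -0.0128783 m.
Distance: √(0.0011119² + 0.0128783²) ≈ 0.0129263 m.

0.01 metres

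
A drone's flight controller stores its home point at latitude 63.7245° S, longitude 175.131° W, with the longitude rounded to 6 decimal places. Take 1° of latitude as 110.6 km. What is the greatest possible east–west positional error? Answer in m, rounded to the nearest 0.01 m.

0.02 m

Rounding to 6 decimal places leaves the longitude within ±5e-07° of the true value.
Parallels shrink by cos φ, so at 63.7245° a degree of longitude is 110600 × 0.4427 ≈ 48961.3 m.
East–west error: 5e-07° × 48961.3 m/° ≈ 0.0244806 m.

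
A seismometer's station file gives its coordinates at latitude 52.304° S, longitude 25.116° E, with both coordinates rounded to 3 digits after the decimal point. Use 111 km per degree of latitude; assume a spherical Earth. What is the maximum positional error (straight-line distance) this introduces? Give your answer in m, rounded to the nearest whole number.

Rounding to 3 decimal places leaves each coordinate within ±0.0005° of the true value.
N–S: 0.0005° × 111000 m/° = 55.5 m.
East–west component at 52.304°: 0.0005° × 111000 × cos 52.304° ≈ 0.0005 × 67873.4 ≈ 33.9367 m.
The two errors are perpendicular, so the maximum displacement is √(55.5² + 33.9367²) ≈ 65.0534 m.

65 m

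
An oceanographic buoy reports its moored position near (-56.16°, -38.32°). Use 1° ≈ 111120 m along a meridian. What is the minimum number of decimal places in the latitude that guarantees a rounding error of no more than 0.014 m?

7

One degree of latitude covers 111120 m.
With N decimal places the half-ulp bound is 0.5·10⁻ᴺ°, or 0.5·10⁻ᴺ × 111120 m on the ground.
Need 0.5 × 111120 × 10⁻ᴺ ≤ 0.014 → 10⁻ᴺ ≤ 2.520e-07, so N ≥ 6.60.
So 7 decimal places suffice (0.00556 m); 6 would allow up to 0.0556 m.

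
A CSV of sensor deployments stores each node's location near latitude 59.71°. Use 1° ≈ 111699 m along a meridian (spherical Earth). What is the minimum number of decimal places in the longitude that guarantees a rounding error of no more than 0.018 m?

7 decimal places

At 59.71° one degree of longitude covers 111699 × cos 59.71° ≈ 111699 × 0.5044 ≈ 56338.4 m.
With N decimal places the half-ulp bound is 0.5·10⁻ᴺ°, or 0.5·10⁻ᴺ × 56338.4 m on the ground.
Setting 28169.2 × 10⁻ᴺ ≤ 0.018 gives 10ᴺ ≥ 1.565e+06, i.e. N ≥ 6.19.
At 6 places the error can reach 0.0282 m, but 7 places keeps it to 0.00282 m.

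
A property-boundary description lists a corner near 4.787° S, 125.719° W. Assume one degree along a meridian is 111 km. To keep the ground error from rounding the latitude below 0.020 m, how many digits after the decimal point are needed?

7 decimal places

One degree of latitude covers 111000 m.
With N decimal places the half-ulp bound is 0.5·10⁻ᴺ°, or 0.5·10⁻ᴺ × 111000 m on the ground.
Need 0.5 × 111000 × 10⁻ᴺ ≤ 0.020 → 10⁻ᴺ ≤ 3.604e-07, so N ≥ 6.44.
N = 6 would give 0.0555 m (too coarse); N = 7 gives 0.00555 m ≤ 0.020 m.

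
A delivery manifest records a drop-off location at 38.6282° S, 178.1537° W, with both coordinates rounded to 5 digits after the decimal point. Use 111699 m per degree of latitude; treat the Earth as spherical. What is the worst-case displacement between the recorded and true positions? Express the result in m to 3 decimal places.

Rounding to 5 decimal places leaves each coordinate within ±5e-06° of the true value.
North–south component: 5e-06° × 111699 = 0.558495 m.
E–W at 38.6282°: 5e-06° × 111699 × cos 38.6282° = 5e-06 × 111699 × 0.7812 ≈ 0.436304 m.
Worst case both components are at the extreme and orthogonal: √(0.558495² + 0.436304²) ≈ 0.708715 m.

0.709 m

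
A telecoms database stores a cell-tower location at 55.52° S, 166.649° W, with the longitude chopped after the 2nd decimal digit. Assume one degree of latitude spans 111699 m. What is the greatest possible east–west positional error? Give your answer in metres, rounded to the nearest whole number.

632 metres

Truncating at 2 decimal places can drop up to a full unit in the last place, so the longitude may be off by as much as 0.01°.
At latitude 55.52° a degree of longitude spans 111699 m × cos 55.52° = 111699 × 0.5661 ≈ 63234.9 m.
So at most 0.01° × 63234.9 ≈ 632.349 m east–west.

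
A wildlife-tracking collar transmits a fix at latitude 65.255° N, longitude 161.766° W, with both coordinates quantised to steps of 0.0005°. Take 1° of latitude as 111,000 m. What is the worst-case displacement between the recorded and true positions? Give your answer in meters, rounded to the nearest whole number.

With a 0.0005° grid the true value lies within half a step, ±0.0005°/2 = ±0.00025°, of the stored one.
N–S: 0.00025° × 111000 m/° = 27.75 m.
Longitude error → 0.00025 × 111000 × cos 65.255° = 0.00025 × 111000 × 0.4186 ≈ 11.6156 m.
Worst case both components are at the extreme and orthogonal: √(27.75² + 11.6156²) ≈ 30.083 m.

30 meters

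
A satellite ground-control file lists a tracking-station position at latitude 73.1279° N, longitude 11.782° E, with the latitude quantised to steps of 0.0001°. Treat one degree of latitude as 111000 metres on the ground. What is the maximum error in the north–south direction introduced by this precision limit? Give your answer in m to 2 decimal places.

With a 0.0001° grid the true value lies within half a step, ±0.0001°/2 = ±5e-05°, of the stored one.
Along the meridian that is 5e-05° × 111000 m/° = 5.55 m.

5.55 m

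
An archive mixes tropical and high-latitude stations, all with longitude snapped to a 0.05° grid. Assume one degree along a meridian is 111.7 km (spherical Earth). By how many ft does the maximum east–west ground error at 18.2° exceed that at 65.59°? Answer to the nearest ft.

4917 ft

With a 0.05° grid the true value lies within half a step, ±0.05°/2 = ±0.025°, of the stored one.
Error at 18.2° = 0.025° × 111700 × cos 18.2° ≈ 2792.5 × 0.9500 = 2652.8 m.
At 65.59°: 0.025° × 111700 × cos 65.59° = 0.025 × 111700 × 0.4133 ≈ 1154 m.
Difference: 2652.8 − 1154 = 1498.8 m.
Converting: 1498.76 m × 3.2808 ft/m ≈ 4917.2 ft.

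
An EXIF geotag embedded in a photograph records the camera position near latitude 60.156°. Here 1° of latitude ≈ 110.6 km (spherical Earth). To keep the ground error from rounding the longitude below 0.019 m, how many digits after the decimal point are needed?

7 decimal places

At 60.156° one degree of longitude covers 110600 × cos 60.156° ≈ 110600 × 0.4976 ≈ 55039 m.
Rounding to N decimal places gives at most 0.5 × 10⁻ᴺ degrees of error, i.e. 0.5 × 10⁻ᴺ × 55039 m.
Need 0.5 × 55039 × 10⁻ᴺ ≤ 0.019 → 10⁻ᴺ ≤ 6.904e-07, so N ≥ 6.16.
N = 6 would give 0.0275 m (too coarse); N = 7 gives 0.00275 m ≤ 0.019 m.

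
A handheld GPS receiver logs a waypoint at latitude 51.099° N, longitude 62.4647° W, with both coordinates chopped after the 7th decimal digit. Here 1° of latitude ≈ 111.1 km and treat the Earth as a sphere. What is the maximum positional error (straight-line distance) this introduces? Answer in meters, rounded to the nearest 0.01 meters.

0.01 meters

Truncating at 7 decimal places can drop up to a full unit in the last place, so each coordinate may be off by as much as 1e-07°.
Latitude error → 1e-07 × 111100 = 0.01111 m along the meridian.
East–west component at 51.099°: 1e-07° × 111100 × cos 51.099° ≈ 1e-07 × 69768.2 ≈ 0.00697682 m.
The two errors are perpendicular, so the maximum displacement is √(0.01111² + 0.00697682²) ≈ 0.013119 m.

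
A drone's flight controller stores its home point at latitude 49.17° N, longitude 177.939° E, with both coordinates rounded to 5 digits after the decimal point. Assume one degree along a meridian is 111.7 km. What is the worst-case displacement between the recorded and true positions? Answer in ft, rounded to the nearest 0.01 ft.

2.19 ft

Rounding to 5 decimal places leaves each coordinate within ±5e-06° of the true value.
North–south component: 5e-06° × 111700 = 0.5585 m.
East–west component at 49.17°: 5e-06° × 111700 × cos 49.17° ≈ 5e-06 × 73031.3 ≈ 0.365157 m.
The two errors are perpendicular, so the maximum displacement is √(0.5585² + 0.365157²) ≈ 0.667279 m.
Converting: 0.667279 m × 3.2808 ft/m ≈ 2.1892 ft.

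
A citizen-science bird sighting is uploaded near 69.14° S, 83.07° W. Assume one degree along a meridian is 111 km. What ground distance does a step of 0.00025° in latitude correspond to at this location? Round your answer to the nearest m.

Along a meridian 0.00025° is 0.00025 × 111000 = 27.75 m.

28 m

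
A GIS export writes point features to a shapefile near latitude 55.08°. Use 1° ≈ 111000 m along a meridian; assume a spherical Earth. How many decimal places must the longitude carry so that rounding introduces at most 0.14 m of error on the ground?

6 decimal places

At 55.08° one degree of longitude covers 111000 × cos 55.08° ≈ 111000 × 0.5724 ≈ 63540 m.
N decimal places → at most half a unit in the last place, 0.5 × 10⁻ᴺ° = 63540/2 × 10⁻ᴺ m.
Setting 31770 × 10⁻ᴺ ≤ 0.14 gives 10ᴺ ≥ 2.269e+05, i.e. N ≥ 5.36.
So 6 decimal places suffice (0.0318 m); 5 would allow up to 0.318 m.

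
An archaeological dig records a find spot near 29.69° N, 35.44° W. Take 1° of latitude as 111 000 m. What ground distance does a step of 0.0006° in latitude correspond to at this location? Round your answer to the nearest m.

0.0006° × 111000 m/° = 66.6 m.

67 m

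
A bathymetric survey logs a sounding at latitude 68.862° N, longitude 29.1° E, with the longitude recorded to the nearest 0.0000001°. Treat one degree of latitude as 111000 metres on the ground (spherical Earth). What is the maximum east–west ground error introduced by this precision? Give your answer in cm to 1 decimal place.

Rounding to 7 decimal places leaves the longitude within ±5e-08° of the true value.
At latitude 68.862° a degree of longitude spans 111000 m × cos 68.862° = 111000 × 0.3606 ≈ 40028.3 m.
So at most 5e-08° × 40028.3 ≈ 0.00200142 m east–west.
That is 0.00200142 m = 0.20014 cm.

0.2 cm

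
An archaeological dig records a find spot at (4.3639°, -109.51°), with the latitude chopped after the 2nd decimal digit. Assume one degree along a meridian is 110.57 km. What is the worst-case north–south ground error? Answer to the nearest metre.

1106 metres

Truncating at 2 decimal places can drop up to a full unit in the last place, so the latitude may be off by as much as 0.01°.
Along the meridian that is 0.01° × 110570 m/° = 1105.7 m.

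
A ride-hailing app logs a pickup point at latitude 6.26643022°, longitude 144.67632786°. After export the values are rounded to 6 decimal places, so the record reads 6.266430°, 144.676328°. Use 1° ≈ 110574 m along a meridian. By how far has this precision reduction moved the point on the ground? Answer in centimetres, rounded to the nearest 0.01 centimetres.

The latitude changed by +0.00000022° and the longitude by -0.00000014°.
North–south shift: 0.00000022 × 110574 = 0.0243263 m.
East–west at this latitude: -0.00000014° × 110574 × cos 6.26643° ≈ -0.00000014 × 109913 = -0.0153879 m.
Combined displacement = (0.0243263² + 0.0153879²)^½ ≈ 0.0287846 m.
That is 0.0287846 m = 2.8785 cm.

2.88 centimetres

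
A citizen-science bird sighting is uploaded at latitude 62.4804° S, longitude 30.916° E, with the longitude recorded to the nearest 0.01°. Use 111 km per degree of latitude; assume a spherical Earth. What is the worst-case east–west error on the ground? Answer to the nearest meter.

256 meters

Rounding to 2 decimal places leaves the longitude within ±0.005° of the true value.
Parallels shrink by cos φ, so at 62.4804° a degree of longitude is 111000 × 0.4621 ≈ 51287.8 m.
So at most 0.005° × 51287.8 ≈ 256.439 m east–west.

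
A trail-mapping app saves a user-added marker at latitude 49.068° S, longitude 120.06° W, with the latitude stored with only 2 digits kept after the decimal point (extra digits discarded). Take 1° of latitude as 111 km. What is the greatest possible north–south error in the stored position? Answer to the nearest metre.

Truncating at 2 decimal places can drop up to a full unit in the last place, so the latitude may be off by as much as 0.01°.
So the N–S error is at most 0.01 × 111000 = 1110 m.

1110 metres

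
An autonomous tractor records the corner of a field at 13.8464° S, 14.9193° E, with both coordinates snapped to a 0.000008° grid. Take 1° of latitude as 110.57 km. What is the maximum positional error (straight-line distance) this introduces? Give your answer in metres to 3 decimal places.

0.616 metres

With a 0.000008° grid the true value lies within half a step, ±0.000008°/2 = ±4e-06°, of the stored one.
N–S: 4e-06° × 110570 m/° = 0.44228 m.
E–W at 13.8464°: 4e-06° × 110570 × cos 13.8464° = 4e-06 × 110570 × 0.9709 ≈ 0.429428 m.
Worst case both components are at the extreme and orthogonal: √(0.44228² + 0.429428²) ≈ 0.616457 m.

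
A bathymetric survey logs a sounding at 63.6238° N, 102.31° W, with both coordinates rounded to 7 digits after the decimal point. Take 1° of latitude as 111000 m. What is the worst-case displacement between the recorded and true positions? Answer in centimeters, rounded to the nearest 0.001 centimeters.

0.607 centimeters

Rounding to 7 decimal places leaves each coordinate within ±5e-08° of the true value.
N–S: 5e-08° × 111000 m/° = 0.00555 m.
East–west component at 63.6238°: 5e-08° × 111000 × cos 63.6238° ≈ 5e-08 × 49313.2 ≈ 0.00246566 m.
Combining orthogonally: (0.00555² + 0.00246566²)^½ ≈ 0.00607305 m.
That is 0.00607305 m = 0.60731 cm.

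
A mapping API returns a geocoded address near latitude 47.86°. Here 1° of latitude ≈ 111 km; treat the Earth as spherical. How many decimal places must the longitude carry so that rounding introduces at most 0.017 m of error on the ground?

7

At 47.86° one degree of longitude covers 111000 × cos 47.86° ≈ 111000 × 0.6709 ≈ 74474.8 m.
With N decimal places the half-ulp bound is 0.5·10⁻ᴺ°, or 0.5·10⁻ᴺ × 74474.8 m on the ground.
Setting 37237.4 × 10⁻ᴺ ≤ 0.017 gives 10ᴺ ≥ 2.19e+06, i.e. N ≥ 6.34.
So 7 decimal places suffice (0.00372 m); 6 would allow up to 0.0372 m.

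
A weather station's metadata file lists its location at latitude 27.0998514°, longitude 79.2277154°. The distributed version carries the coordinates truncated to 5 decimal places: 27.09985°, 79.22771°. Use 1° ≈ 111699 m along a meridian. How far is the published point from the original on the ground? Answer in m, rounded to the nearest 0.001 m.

0.559 m

The latitude changed by +0.0000014° and the longitude by +0.0000054°.
North–south shift: 0.0000014 × 111699 = 0.156379 m.
E–W at 27.0998°: 0.0000054° × 111699 × cos 27.0998° = 0.0000054 × 111699 × 0.8902 ≈ 0.536954 m.
Combined displacement = (0.156379² + 0.536954²)^½ ≈ 0.559262 m.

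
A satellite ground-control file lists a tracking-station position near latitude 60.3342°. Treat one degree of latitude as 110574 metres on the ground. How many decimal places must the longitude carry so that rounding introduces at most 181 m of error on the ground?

3

At 60.3342° one degree of longitude covers 110574 × cos 60.3342° ≈ 110574 × 0.4949 ≈ 54727.5 m.
N decimal places → at most half a unit in the last place, 0.5 × 10⁻ᴺ° = 54727.5/2 × 10⁻ᴺ m.
Need 0.5 × 54727.5 × 10⁻ᴺ ≤ 181 → 10⁻ᴺ ≤ 6.615e-03, so N ≥ 2.18.
N = 2 would give 274 m (too coarse); N = 3 gives 27.4 m ≤ 181 m.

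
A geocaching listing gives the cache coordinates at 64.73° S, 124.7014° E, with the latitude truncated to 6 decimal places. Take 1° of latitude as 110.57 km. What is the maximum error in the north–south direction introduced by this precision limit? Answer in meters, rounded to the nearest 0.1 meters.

0.1 meters

Truncating at 6 decimal places can drop up to a full unit in the last place, so the latitude may be off by as much as 1e-06°.
So the N–S error is at most 1e-06 × 110570 = 0.11057 m.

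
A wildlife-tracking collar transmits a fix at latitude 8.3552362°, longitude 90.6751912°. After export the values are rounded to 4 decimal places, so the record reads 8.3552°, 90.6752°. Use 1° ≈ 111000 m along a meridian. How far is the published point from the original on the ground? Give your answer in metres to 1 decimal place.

4.1 metres

Δlat = 8.3552362 − 8.3552 = +0.0000362°; Δlon = 90.6751912 − 90.6752 = -0.0000088°.
North–south shift: 0.0000362 × 111000 = 4.0182 m.
East–west at this latitude: -0.0000088° × 111000 × cos 8.3552° ≈ -0.0000088 × 109822 = -0.966432 m.
Hypotenuse of the two orthogonal shifts: √(4.0182² + 0.966432²) = 4.13279 m.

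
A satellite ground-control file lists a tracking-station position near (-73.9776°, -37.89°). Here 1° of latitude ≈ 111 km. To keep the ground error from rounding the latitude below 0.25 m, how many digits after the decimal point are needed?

One degree of latitude covers 111000 m.
N decimal places → at most half a unit in the last place, 0.5 × 10⁻ᴺ° = 111000/2 × 10⁻ᴺ m.
Setting 55500 × 10⁻ᴺ ≤ 0.25 gives 10ᴺ ≥ 2.22e+05, i.e. N ≥ 5.35.
So 6 decimal places suffice (0.0555 m); 5 would allow up to 0.555 m.

6 decimal places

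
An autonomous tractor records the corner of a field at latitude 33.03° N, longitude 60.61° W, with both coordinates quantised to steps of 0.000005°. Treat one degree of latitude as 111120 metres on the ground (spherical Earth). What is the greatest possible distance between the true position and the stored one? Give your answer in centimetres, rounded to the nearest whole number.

36 centimetres

With a 0.000005° grid the true value lies within half a step, ±0.000005°/2 = ±2.5e-06°, of the stored one.
North–south component: 2.5e-06° × 111120 = 0.2778 m.
East–west component at 33.03°: 2.5e-06° × 111120 × cos 33.03° ≈ 2.5e-06 × 93161.4 ≈ 0.232903 m.
Combining orthogonally: (0.2778² + 0.232903²)^½ ≈ 0.362515 m.
That is 0.362515 m = 36.251 cm.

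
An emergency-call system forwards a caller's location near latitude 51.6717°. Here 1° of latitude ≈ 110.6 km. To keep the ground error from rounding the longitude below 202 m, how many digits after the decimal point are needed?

3 decimal places

At 51.6717° one degree of longitude covers 110600 × cos 51.6717° ≈ 110600 × 0.6202 ≈ 68590.4 m.
N decimal places → at most half a unit in the last place, 0.5 × 10⁻ᴺ° = 68590.4/2 × 10⁻ᴺ m.
Setting 34295.2 × 10⁻ᴺ ≤ 202 gives 10ᴺ ≥ 169.8, i.e. N ≥ 2.23.
At 2 places the error can reach 343 m, but 3 places keeps it to 34.3 m.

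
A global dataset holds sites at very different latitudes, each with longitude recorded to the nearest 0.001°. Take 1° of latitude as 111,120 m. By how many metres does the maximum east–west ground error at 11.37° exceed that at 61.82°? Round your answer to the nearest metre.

28 metres

Rounding to 3 decimal places leaves the longitude within ±0.0005° of the true value.
Error at 11.37° = 0.0005° × 111120 × cos 11.37° ≈ 55.56 × 0.9804 = 54.47 m.
Error at 61.82° = 0.0005° × 111120 × cos 61.82° ≈ 55.56 × 0.4722 = 26.238 m.
Difference: 54.47 − 26.238 = 28.232 m.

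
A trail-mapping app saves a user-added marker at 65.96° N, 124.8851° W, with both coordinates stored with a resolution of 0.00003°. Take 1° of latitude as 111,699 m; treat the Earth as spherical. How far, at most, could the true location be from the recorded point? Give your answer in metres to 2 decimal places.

1.81 metres

With a 0.00003° grid the true value lies within half a step, ±0.00003°/2 = ±1.5e-05°, of the stored one.
N–S: 1.5e-05° × 111699 m/° = 1.67549 m.
Longitude error → 1.5e-05 × 111699 × cos 65.96° = 1.5e-05 × 111699 × 0.4074 ≈ 0.68255 m.
The two errors are perpendicular, so the maximum displacement is √(1.67549² + 0.68255²) ≈ 1.80918 m.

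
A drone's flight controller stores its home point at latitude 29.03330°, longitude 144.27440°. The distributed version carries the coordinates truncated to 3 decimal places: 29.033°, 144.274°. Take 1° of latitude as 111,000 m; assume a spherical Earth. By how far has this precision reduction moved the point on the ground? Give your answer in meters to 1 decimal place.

51.1 meters

Δlat = 29.03330 − 29.033 = +0.00030°; Δlon = 144.27440 − 144.274 = +0.00040°.
North–south shift: 0.00030 × 111000 = 33.3 m.
East–west at this latitude: 0.00040° × 111000 × cos 29.033° ≈ 0.00040 × 97051.8 = 38.8207 m.
Distance: √(33.3² + 38.8207²) ≈ 51.1462 m.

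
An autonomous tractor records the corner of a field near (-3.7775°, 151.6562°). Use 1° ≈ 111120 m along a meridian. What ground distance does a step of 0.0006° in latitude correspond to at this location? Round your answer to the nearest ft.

Along a meridian 0.0006° is 0.0006 × 111120 = 66.672 m.
In feet: 66.672 m ÷ 0.3048 ≈ 218.74 ft.

219 ft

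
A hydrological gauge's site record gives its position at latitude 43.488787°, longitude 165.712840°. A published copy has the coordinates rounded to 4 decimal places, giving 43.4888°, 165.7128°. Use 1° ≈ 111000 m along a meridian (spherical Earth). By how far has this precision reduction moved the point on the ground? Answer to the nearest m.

4 m

Δlat = 43.488787 − 43.4888 = -0.000013°; Δlon = 165.712840 − 165.7128 = +0.000040°.
North–south shift: -0.000013 × 111000 = -1.443 m.
East–west at this latitude: 0.000040° × 111000 × cos 43.4888° ≈ 0.000040 × 80531.5 = 3.22126 m.
Hypotenuse of the two orthogonal shifts: √(1.443² + 3.22126²) = 3.5297 m.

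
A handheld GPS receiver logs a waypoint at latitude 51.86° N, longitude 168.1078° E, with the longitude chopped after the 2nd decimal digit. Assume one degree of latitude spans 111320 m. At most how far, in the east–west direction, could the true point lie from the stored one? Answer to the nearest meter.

687 meters

Truncating at 2 decimal places can drop up to a full unit in the last place, so the longitude may be off by as much as 0.01°.
Parallels shrink by cos φ, so at 51.86° a degree of longitude is 111320 × 0.6176 ≈ 68749.6 m.
East–west error: 0.01° × 68749.6 m/° ≈ 687.496 m.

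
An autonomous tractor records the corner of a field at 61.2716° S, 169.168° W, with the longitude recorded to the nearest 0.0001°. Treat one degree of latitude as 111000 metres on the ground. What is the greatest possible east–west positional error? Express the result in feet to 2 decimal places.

Rounding to 4 decimal places leaves the longitude within ±5e-05° of the true value.
One degree of longitude at 61.2716° is 111000 × cos 61.2716° ≈ 111000 × 0.4807 = 53353.1 m.
Maximum E–W displacement: 5e-05 × 53353.1 = 2.66765 m.
Converting: 2.66765 m × 3.2808 ft/m ≈ 8.7521 ft.

8.75 feet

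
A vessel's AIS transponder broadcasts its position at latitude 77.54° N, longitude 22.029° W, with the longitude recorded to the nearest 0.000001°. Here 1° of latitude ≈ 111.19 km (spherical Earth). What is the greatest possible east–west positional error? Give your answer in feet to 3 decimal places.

Rounding to 6 decimal places leaves the longitude within ±5e-07° of the true value.
Parallels shrink by cos φ, so at 77.54° a degree of longitude is 111190 × 0.2158 ≈ 23990.1 m.
So at most 5e-07° × 23990.1 ≈ 0.0119951 m east–west.
Converting: 0.0119951 m × 3.2808 ft/m ≈ 0.039354 ft.

0.039 feet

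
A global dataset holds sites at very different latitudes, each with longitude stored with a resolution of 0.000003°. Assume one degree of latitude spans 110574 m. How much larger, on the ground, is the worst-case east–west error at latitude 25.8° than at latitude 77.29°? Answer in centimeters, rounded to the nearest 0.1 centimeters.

With a 0.000003° grid the true value lies within half a step, ±0.000003°/2 = ±1.5e-06°, of the stored one.
At 25.8°: 1.5e-06° × 110574 × cos 25.8° = 1.5e-06 × 110574 × 0.9003 ≈ 0.14933 m.
At 77.29°: 1.5e-06° × 110574 × cos 77.29° = 1.5e-06 × 110574 × 0.2200 ≈ 0.036492 m.
Difference: 0.14933 − 0.036492 = 0.11284 m.
That is 0.112836 m = 11.284 cm.

11.3 centimeters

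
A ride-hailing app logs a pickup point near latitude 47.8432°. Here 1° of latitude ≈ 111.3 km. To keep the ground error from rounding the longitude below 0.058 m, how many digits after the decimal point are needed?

At 47.8432° one degree of longitude covers 111300 × cos 47.8432° ≈ 111300 × 0.6712 ≈ 74700.3 m.
Rounding to N decimal places gives at most 0.5 × 10⁻ᴺ degrees of error, i.e. 0.5 × 10⁻ᴺ × 74700.3 m.
Need 0.5 × 74700.3 × 10⁻ᴺ ≤ 0.058 → 10⁻ᴺ ≤ 1.553e-06, so N ≥ 5.81.
So 6 decimal places suffice (0.0374 m); 5 would allow up to 0.374 m.

6 decimal places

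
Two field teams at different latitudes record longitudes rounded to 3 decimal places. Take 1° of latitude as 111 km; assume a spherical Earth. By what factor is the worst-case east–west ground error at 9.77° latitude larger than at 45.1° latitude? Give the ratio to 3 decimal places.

1.396

Rounding to 3 decimal places leaves the longitude within ±0.0005° of the true value.
At 9.77°: 0.0005° × 111000 × cos 9.77° = 0.0005 × 111000 × 0.9855 ≈ 54.695 m.
At 45.1°: 0.0005° × 111000 × cos 45.1° = 0.0005 × 111000 × 0.7059 ≈ 39.176 m.
The ratio reduces to cos 9.77° / cos 45.1° = 0.9855/0.7059 ≈ 1.3961.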